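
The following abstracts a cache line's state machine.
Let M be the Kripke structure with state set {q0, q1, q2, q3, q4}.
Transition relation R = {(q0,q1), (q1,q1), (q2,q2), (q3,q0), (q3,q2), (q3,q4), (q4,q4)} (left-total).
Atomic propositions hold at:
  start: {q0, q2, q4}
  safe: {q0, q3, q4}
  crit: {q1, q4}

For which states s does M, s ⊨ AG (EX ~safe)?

{q0, q1, q2}

Sat(~safe) = {q1, q2}
Sat(EX ~safe) = {s : some successor in {q1, q2}} = {q0, q1, q2, q3}
AG (EX ~safe): greatest fixpoint, start Z0 = {q0, q1, q2, q3}, keep only states in Sat with every successor in Z. Z1 = {q0, q1, q2}; fixed.
Sat(AG (EX ~safe)) = {q0, q1, q2}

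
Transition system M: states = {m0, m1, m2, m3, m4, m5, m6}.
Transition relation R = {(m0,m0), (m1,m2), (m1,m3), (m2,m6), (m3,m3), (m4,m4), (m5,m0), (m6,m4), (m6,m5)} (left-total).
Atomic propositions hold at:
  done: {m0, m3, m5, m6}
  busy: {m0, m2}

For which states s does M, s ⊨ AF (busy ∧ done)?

Sat(busy ∧ done) = {m0}
AF (busy ∧ done): least fixpoint, start Z0 = {m0}, add states with every successor in Z. Z1 = {m0, m5}; fixed.
Sat(AF (busy ∧ done)) = {m0, m5}

{m0, m5}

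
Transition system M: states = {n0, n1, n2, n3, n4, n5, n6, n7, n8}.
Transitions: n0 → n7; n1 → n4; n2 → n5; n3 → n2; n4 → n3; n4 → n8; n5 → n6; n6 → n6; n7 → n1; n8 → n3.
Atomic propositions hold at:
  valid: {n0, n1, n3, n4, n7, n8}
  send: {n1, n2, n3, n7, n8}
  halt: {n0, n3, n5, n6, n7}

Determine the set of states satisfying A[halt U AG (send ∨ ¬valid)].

{n2, n3, n5, n6, n8}

Sat(¬valid) = {n2, n5, n6}
Sat(send ∨ ¬valid) = {n1, n2, n3, n5, n6, n7, n8}
AG (send ∨ ¬valid): greatest fixpoint, start Z0 = {n1, n2, n3, n5, n6, n7, n8}, keep only states in Sat with every successor in Z. Z1 = {n2, n3, n5, n6, n7, n8}; Z2 = {n2, n3, n5, n6, n8}; fixed.
Sat(AG (send ∨ ¬valid)) = {n2, n3, n5, n6, n8}
A[halt U AG (send ∨ ¬valid)]: least fixpoint, start Z0 = Sat(AG (send ∨ ¬valid)) = {n2, n3, n5, n6, n8}, add states in Sat(halt) with every successor in Z. Already a fixed point.
Sat(A[halt U AG (send ∨ ¬valid)]) = {n2, n3, n5, n6, n8}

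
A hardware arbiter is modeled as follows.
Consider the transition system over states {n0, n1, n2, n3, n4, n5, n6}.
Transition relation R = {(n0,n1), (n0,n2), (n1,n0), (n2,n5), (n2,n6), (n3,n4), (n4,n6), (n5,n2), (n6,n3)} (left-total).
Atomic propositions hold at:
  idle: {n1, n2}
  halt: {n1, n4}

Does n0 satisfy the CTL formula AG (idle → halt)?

Sat(idle → halt) = {n0, n1, n3, n4, n5, n6}
AG (idle → halt): greatest fixpoint, start Z0 = {n0, n1, n3, n4, n5, n6}, keep only states in Sat with every successor in Z. Z1 = {n1, n3, n4, n6}; Z2 = {n3, n4, n6}; fixed.
Sat(AG (idle → halt)) = {n3, n4, n6}
n0 ∉ Sat(AG (idle → halt)) = {n3, n4, n6}, so the formula does not hold at n0.

No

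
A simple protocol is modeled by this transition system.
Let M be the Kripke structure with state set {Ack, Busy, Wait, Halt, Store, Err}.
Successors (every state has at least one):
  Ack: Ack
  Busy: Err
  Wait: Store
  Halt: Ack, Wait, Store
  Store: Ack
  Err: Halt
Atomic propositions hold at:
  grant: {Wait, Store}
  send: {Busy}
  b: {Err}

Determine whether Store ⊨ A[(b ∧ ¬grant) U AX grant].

No

Sat(¬grant) = {Ack, Busy, Halt, Err}
Sat(b ∧ ¬grant) = {Err}
Sat(AX grant) = {s : every successor in {Wait, Store}} = {Wait}
A[(b ∧ ¬grant) U AX grant]: least fixpoint, start Z0 = Sat(AX grant) = {Wait}, add states in Sat(b ∧ ¬grant) with every successor in Z. Already a fixed point.
Sat(A[(b ∧ ¬grant) U AX grant]) = {Wait}
Store ∉ Sat(A[(b ∧ ¬grant) U AX grant]) = {Wait}, so the formula does not hold at Store.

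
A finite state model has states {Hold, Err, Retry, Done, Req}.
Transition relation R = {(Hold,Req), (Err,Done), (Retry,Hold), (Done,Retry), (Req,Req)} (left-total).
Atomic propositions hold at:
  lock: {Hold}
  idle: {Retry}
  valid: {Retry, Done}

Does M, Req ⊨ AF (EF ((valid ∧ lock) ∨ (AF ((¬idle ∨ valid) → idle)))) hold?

Sat(valid ∧ lock) = ∅
Sat(¬idle) = {Hold, Err, Done, Req}
Sat(¬idle ∨ valid) = {Hold, Err, Retry, Done, Req}
Sat((¬idle ∨ valid) → idle) = {Retry}
AF ((¬idle ∨ valid) → idle): least fixpoint, start Z0 = {Retry}, add states with every successor in Z. Z1 = {Retry, Done}; Z2 = {Err, Retry, Done}; fixed.
Sat(AF ((¬idle ∨ valid) → idle)) = {Err, Retry, Done}
Sat((valid ∧ lock) ∨ (AF ((¬idle ∨ valid) → idle))) = {Err, Retry, Done}
EF ((valid ∧ lock) ∨ (AF ((¬idle ∨ valid) → idle))): least fixpoint, start Z0 = {Err, Retry, Done}, add states with some successor in Z. Already a fixed point.
Sat(EF ((valid ∧ lock) ∨ (AF ((¬idle ∨ valid) → idle)))) = {Err, Retry, Done}
AF (EF ((valid ∧ lock) ∨ (AF ((¬idle ∨ valid) → idle)))): least fixpoint, start Z0 = {Err, Retry, Done}, add states with every successor in Z. Already a fixed point.
Sat(AF (EF ((valid ∧ lock) ∨ (AF ((¬idle ∨ valid) → idle))))) = {Err, Retry, Done}
Req ∉ Sat(AF (EF ((valid ∧ lock) ∨ (AF ((¬idle ∨ valid) → idle))))) = {Err, Retry, Done}, so the formula does not hold at Req.

No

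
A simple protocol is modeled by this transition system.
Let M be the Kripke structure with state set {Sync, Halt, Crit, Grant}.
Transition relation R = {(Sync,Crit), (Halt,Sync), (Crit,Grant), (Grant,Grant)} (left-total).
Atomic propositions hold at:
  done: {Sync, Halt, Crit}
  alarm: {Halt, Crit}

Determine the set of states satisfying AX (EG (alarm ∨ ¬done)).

Sat(¬done) = {Grant}
Sat(alarm ∨ ¬done) = {Halt, Crit, Grant}
EG (alarm ∨ ¬done): greatest fixpoint, start Z0 = {Halt, Crit, Grant}, keep only states in Sat with some successor in Z. Z1 = {Crit, Grant}; fixed.
Sat(EG (alarm ∨ ¬done)) = {Crit, Grant}
Sat(AX (EG (alarm ∨ ¬done))) = {s : every successor in {Crit, Grant}} = {Sync, Crit, Grant}

{Sync, Crit, Grant}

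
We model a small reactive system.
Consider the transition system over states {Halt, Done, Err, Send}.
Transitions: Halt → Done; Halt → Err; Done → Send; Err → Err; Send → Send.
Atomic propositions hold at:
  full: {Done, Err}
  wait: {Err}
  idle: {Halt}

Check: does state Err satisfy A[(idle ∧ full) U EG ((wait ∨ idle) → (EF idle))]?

Sat(idle ∧ full) = ∅
Sat(wait ∨ idle) = {Halt, Err}
EF idle: least fixpoint, start Z0 = {Halt}, add states with some successor in Z. Already a fixed point.
Sat(EF idle) = {Halt}
Sat((wait ∨ idle) → (EF idle)) = {Halt, Done, Send}
EG ((wait ∨ idle) → (EF idle)): greatest fixpoint, start Z0 = {Halt, Done, Send}, keep only states in Sat with some successor in Z. Already a fixed point.
Sat(EG ((wait ∨ idle) → (EF idle))) = {Halt, Done, Send}
A[(idle ∧ full) U EG ((wait ∨ idle) → (EF idle))]: least fixpoint, start Z0 = Sat(EG ((wait ∨ idle) → (EF idle))) = {Halt, Done, Send}, add states in Sat(idle ∧ full) with every successor in Z. Already a fixed point.
Sat(A[(idle ∧ full) U EG ((wait ∨ idle) → (EF idle))]) = {Halt, Done, Send}
Err ∉ Sat(A[(idle ∧ full) U EG ((wait ∨ idle) → (EF idle))]) = {Halt, Done, Send}, so the formula does not hold at Err.

No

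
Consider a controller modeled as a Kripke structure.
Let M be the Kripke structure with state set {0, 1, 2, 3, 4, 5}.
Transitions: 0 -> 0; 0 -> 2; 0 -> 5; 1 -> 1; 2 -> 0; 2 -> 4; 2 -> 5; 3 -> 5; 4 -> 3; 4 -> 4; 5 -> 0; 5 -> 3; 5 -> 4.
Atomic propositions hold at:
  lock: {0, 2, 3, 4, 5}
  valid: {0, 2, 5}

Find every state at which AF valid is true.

AF valid: least fixpoint, start Z0 = {0, 2, 5}, add states with every successor in Z. Z1 = {0, 2, 3, 5}; fixed.
Sat(AF valid) = {0, 2, 3, 5}

{0, 2, 3, 5}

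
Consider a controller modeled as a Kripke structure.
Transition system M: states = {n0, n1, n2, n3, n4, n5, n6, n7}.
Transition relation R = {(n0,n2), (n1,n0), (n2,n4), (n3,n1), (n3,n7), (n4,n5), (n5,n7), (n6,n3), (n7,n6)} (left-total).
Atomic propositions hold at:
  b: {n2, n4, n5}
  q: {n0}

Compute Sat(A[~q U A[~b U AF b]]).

Sat(~q) = {n1, n2, n3, n4, n5, n6, n7}
Sat(~b) = {n0, n1, n3, n6, n7}
AF b: least fixpoint, start Z0 = {n2, n4, n5}, add states with every successor in Z. Z1 = {n0, n2, n4, n5}; Z2 = {n0, n1, n2, n4, n5}; fixed.
Sat(AF b) = {n0, n1, n2, n4, n5}
A[~b U AF b]: least fixpoint, start Z0 = Sat(AF b) = {n0, n1, n2, n4, n5}, add states in Sat(~b) with every successor in Z. Already a fixed point.
Sat(A[~b U AF b]) = {n0, n1, n2, n4, n5}
A[~q U A[~b U AF b]]: least fixpoint, start Z0 = Sat(A[~b U AF b]) = {n0, n1, n2, n4, n5}, add states in Sat(~q) with every successor in Z. Already a fixed point.
Sat(A[~q U A[~b U AF b]]) = {n0, n1, n2, n4, n5}

{n0, n1, n2, n4, n5}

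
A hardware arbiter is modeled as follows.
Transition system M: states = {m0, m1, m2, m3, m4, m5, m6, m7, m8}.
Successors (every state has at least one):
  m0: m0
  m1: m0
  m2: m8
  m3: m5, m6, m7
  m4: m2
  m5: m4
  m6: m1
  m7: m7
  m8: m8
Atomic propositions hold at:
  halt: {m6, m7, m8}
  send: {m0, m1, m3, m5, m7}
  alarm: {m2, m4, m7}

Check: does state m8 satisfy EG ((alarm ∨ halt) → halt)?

Yes

Sat(alarm ∨ halt) = {m2, m4, m6, m7, m8}
Sat((alarm ∨ halt) → halt) = {m0, m1, m3, m5, m6, m7, m8}
EG ((alarm ∨ halt) → halt): greatest fixpoint, start Z0 = {m0, m1, m3, m5, m6, m7, m8}, keep only states in Sat with some successor in Z. Z1 = {m0, m1, m3, m6, m7, m8}; fixed.
Sat(EG ((alarm ∨ halt) → halt)) = {m0, m1, m3, m6, m7, m8}
m8 ∈ Sat(EG ((alarm ∨ halt) → halt)) = {m0, m1, m3, m6, m7, m8}, so the formula holds at m8.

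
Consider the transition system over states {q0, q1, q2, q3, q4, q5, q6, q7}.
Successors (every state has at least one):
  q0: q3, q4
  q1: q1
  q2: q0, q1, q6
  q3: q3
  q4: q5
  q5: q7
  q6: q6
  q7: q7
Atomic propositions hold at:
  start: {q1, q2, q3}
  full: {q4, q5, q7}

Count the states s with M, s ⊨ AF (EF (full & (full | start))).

Sat(full | start) = {q1, q2, q3, q4, q5, q7}
Sat(full & (full | start)) = {q4, q5, q7}
EF (full & (full | start)): least fixpoint, start Z0 = {q4, q5, q7}, add states with some successor in Z. Z1 = {q0, q4, q5, q7}; Z2 = {q0, q2, q4, q5, q7}; fixed.
Sat(EF (full & (full | start))) = {q0, q2, q4, q5, q7}
AF (EF (full & (full | start))): least fixpoint, start Z0 = {q0, q2, q4, q5, q7}, add states with every successor in Z. Already a fixed point.
Sat(AF (EF (full & (full | start)))) = {q0, q2, q4, q5, q7}
|Sat(AF (EF (full & (full | start))))| = |{q0, q2, q4, q5, q7}| = 5.

5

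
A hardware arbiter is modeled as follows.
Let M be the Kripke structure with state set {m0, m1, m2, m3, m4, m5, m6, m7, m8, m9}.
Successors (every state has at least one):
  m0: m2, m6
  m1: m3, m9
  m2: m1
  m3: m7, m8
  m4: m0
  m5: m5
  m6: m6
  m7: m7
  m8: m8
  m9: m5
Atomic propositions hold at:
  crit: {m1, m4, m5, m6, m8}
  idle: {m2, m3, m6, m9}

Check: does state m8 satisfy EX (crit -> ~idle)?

Sat(~idle) = {m0, m1, m4, m5, m7, m8}
Sat(crit -> ~idle) = {m0, m1, m2, m3, m4, m5, m7, m8, m9}
Sat(EX (crit -> ~idle)) = {s : some successor in {m0, m1, m2, m3, m4, m5, m7, m8, m9}} = {m0, m1, m2, m3, m4, m5, m7, m8, m9}
m8 ∈ Sat(EX (crit -> ~idle)) = {m0, m1, m2, m3, m4, m5, m7, m8, m9}, so the formula holds at m8.

Yes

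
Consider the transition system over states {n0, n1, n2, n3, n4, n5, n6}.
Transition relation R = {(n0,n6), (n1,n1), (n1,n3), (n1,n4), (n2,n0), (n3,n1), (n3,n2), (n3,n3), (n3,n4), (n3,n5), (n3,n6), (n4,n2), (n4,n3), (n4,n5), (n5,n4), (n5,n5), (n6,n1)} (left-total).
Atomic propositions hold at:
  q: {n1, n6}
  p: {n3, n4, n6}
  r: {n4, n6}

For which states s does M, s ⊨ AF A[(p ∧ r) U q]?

{n0, n1, n2, n6}

Sat(p ∧ r) = {n4, n6}
A[(p ∧ r) U q]: least fixpoint, start Z0 = Sat(q) = {n1, n6}, add states in Sat(p ∧ r) with every successor in Z. Already a fixed point.
Sat(A[(p ∧ r) U q]) = {n1, n6}
AF A[(p ∧ r) U q]: least fixpoint, start Z0 = {n1, n6}, add states with every successor in Z. Z1 = {n0, n1, n6}; Z2 = {n0, n1, n2, n6}; fixed.
Sat(AF A[(p ∧ r) U q]) = {n0, n1, n2, n6}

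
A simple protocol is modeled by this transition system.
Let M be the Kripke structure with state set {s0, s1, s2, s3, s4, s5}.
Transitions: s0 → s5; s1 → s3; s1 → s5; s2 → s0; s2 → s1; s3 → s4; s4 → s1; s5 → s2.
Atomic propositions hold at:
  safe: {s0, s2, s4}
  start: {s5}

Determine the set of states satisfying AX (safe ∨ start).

Sat(safe ∨ start) = {s0, s2, s4, s5}
Sat(AX (safe ∨ start)) = {s : every successor in {s0, s2, s4, s5}} = {s0, s3, s5}

{s0, s3, s5}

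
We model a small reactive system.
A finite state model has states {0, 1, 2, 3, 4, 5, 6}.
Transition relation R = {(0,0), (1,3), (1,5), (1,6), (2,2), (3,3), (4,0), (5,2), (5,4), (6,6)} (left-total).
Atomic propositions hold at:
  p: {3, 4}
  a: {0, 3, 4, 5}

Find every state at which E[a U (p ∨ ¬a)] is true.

Sat(¬a) = {1, 2, 6}
Sat(p ∨ ¬a) = {1, 2, 3, 4, 6}
E[a U (p ∨ ¬a)]: least fixpoint, start Z0 = Sat((p ∨ ¬a)) = {1, 2, 3, 4, 6}, add states in Sat(a) with some successor in Z. Z1 = {1, 2, 3, 4, 5, 6}; fixed.
Sat(E[a U (p ∨ ¬a)]) = {1, 2, 3, 4, 5, 6}

{1, 2, 3, 4, 5, 6}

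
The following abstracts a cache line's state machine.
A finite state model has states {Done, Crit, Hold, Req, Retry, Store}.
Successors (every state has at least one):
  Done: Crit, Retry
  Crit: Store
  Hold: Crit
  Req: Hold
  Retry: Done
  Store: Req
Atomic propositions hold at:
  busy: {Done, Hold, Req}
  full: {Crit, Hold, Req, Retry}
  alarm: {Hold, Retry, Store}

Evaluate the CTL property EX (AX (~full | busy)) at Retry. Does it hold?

Sat(~full) = {Done, Store}
Sat(~full | busy) = {Done, Hold, Req, Store}
Sat(AX (~full | busy)) = {s : every successor in {Done, Hold, Req, Store}} = {Crit, Req, Retry, Store}
Sat(EX (AX (~full | busy))) = {s : some successor in {Crit, Req, Retry, Store}} = {Done, Crit, Hold, Store}
Retry ∉ Sat(EX (AX (~full | busy))) = {Done, Crit, Hold, Store}, so the formula does not hold at Retry.

No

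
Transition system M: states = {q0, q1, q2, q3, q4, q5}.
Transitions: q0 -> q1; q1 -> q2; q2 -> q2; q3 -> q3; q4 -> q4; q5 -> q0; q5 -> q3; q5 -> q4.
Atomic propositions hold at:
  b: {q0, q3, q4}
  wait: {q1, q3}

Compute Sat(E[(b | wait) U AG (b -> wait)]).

Sat(b | wait) = {q0, q1, q3, q4}
Sat(b -> wait) = {q1, q2, q3, q5}
AG (b -> wait): greatest fixpoint, start Z0 = {q1, q2, q3, q5}, keep only states in Sat with every successor in Z. Z1 = {q1, q2, q3}; fixed.
Sat(AG (b -> wait)) = {q1, q2, q3}
E[(b | wait) U AG (b -> wait)]: least fixpoint, start Z0 = Sat(AG (b -> wait)) = {q1, q2, q3}, add states in Sat(b | wait) with some successor in Z. Z1 = {q0, q1, q2, q3}; fixed.
Sat(E[(b | wait) U AG (b -> wait)]) = {q0, q1, q2, q3}

{q0, q1, q2, q3}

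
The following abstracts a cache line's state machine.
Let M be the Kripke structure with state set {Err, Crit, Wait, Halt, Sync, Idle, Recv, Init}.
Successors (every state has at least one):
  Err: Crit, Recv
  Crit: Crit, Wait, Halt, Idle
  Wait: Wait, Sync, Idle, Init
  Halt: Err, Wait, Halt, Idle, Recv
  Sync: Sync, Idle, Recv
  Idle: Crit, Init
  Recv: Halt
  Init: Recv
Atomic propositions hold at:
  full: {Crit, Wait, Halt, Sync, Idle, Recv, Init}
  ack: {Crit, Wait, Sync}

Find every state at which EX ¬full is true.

Sat(¬full) = {Err}
Sat(EX ¬full) = {s : some successor in {Err}} = {Halt}

{Halt}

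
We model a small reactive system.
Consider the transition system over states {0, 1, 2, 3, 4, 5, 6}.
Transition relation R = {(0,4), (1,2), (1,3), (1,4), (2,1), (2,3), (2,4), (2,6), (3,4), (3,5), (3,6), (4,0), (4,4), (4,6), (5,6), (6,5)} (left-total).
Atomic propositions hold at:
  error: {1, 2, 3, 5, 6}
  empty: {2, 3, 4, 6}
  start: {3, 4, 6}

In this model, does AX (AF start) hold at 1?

No

AF start: least fixpoint, start Z0 = {3, 4, 6}, add states with every successor in Z. Z1 = {0, 3, 4, 5, 6}; fixed.
Sat(AF start) = {0, 3, 4, 5, 6}
Sat(AX (AF start)) = {s : every successor in {0, 3, 4, 5, 6}} = {0, 3, 4, 5, 6}
1 ∉ Sat(AX (AF start)) = {0, 3, 4, 5, 6}, so the formula does not hold at 1.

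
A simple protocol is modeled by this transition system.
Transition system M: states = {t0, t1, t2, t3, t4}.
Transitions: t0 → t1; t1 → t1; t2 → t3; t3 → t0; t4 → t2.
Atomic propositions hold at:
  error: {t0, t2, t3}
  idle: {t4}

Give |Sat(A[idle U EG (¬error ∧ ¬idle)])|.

Sat(¬error) = {t1, t4}
Sat(¬idle) = {t0, t1, t2, t3}
Sat(¬error ∧ ¬idle) = {t1}
EG (¬error ∧ ¬idle): greatest fixpoint, start Z0 = {t1}, keep only states in Sat with some successor in Z. Already a fixed point.
Sat(EG (¬error ∧ ¬idle)) = {t1}
A[idle U EG (¬error ∧ ¬idle)]: least fixpoint, start Z0 = Sat(EG (¬error ∧ ¬idle)) = {t1}, add states in Sat(idle) with every successor in Z. Already a fixed point.
Sat(A[idle U EG (¬error ∧ ¬idle)]) = {t1}
|Sat(A[idle U EG (¬error ∧ ¬idle)])| = |{t1}| = 1.

1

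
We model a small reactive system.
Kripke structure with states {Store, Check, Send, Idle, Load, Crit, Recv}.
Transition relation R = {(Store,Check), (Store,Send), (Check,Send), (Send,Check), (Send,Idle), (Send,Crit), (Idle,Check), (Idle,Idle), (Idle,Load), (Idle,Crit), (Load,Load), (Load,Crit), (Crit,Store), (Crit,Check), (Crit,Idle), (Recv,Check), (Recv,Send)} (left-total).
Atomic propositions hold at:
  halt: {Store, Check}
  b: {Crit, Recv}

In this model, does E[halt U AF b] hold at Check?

No

AF b: least fixpoint, start Z0 = {Crit, Recv}, add states with every successor in Z. Already a fixed point.
Sat(AF b) = {Crit, Recv}
E[halt U AF b]: least fixpoint, start Z0 = Sat(AF b) = {Crit, Recv}, add states in Sat(halt) with some successor in Z. Already a fixed point.
Sat(E[halt U AF b]) = {Crit, Recv}
Check ∉ Sat(E[halt U AF b]) = {Crit, Recv}, so the formula does not hold at Check.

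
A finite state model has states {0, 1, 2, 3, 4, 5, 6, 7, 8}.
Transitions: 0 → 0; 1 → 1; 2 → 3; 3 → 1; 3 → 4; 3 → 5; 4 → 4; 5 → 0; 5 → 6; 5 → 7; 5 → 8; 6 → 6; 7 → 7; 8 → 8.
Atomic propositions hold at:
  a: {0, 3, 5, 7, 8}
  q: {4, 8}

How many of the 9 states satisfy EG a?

EG a: greatest fixpoint, start Z0 = {0, 3, 5, 7, 8}, keep only states in Sat with some successor in Z. Already a fixed point.
Sat(EG a) = {0, 3, 5, 7, 8}
|Sat(EG a)| = |{0, 3, 5, 7, 8}| = 5.

5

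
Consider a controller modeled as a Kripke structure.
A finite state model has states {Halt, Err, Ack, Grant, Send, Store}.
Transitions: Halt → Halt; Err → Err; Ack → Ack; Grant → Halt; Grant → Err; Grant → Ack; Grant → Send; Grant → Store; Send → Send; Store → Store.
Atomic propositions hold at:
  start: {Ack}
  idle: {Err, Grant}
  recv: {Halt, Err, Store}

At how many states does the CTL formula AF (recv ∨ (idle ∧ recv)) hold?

3

Sat(idle ∧ recv) = {Err}
Sat(recv ∨ (idle ∧ recv)) = {Halt, Err, Store}
AF (recv ∨ (idle ∧ recv)): least fixpoint, start Z0 = {Halt, Err, Store}, add states with every successor in Z. Already a fixed point.
Sat(AF (recv ∨ (idle ∧ recv))) = {Halt, Err, Store}
|Sat(AF (recv ∨ (idle ∧ recv)))| = |{Halt, Err, Store}| = 3.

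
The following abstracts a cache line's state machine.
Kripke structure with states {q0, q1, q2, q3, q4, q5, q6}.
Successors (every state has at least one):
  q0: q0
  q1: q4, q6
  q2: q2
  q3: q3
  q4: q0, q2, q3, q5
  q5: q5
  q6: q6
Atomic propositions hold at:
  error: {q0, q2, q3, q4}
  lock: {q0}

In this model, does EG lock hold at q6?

No

EG lock: greatest fixpoint, start Z0 = {q0}, keep only states in Sat with some successor in Z. Already a fixed point.
Sat(EG lock) = {q0}
q6 ∉ Sat(EG lock) = {q0}, so the formula does not hold at q6.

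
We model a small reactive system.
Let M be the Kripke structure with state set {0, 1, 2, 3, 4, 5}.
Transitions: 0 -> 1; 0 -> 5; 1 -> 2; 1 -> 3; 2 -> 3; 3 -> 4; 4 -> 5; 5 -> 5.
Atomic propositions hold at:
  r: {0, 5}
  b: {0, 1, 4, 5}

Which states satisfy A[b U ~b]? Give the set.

Sat(~b) = {2, 3}
A[b U ~b]: least fixpoint, start Z0 = Sat(~b) = {2, 3}, add states in Sat(b) with every successor in Z. Z1 = {1, 2, 3}; fixed.
Sat(A[b U ~b]) = {1, 2, 3}

{1, 2, 3}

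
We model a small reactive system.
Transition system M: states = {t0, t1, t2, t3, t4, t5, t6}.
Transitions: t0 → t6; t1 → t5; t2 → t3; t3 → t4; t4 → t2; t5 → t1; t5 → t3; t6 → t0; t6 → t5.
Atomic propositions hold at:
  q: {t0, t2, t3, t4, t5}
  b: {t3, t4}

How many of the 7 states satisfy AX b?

2

Sat(AX b) = {s : every successor in {t3, t4}} = {t2, t3}
|Sat(AX b)| = |{t2, t3}| = 2.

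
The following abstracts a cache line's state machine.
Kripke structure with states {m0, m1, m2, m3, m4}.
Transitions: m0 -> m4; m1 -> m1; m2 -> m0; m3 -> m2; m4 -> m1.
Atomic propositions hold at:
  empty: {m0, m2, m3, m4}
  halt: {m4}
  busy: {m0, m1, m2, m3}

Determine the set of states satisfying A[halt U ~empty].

Sat(~empty) = {m1}
A[halt U ~empty]: least fixpoint, start Z0 = Sat(~empty) = {m1}, add states in Sat(halt) with every successor in Z. Z1 = {m1, m4}; fixed.
Sat(A[halt U ~empty]) = {m1, m4}

{m1, m4}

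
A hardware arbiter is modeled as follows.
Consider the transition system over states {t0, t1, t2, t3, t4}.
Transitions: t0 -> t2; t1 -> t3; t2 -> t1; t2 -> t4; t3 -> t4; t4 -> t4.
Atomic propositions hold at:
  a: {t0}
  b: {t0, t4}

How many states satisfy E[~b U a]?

Sat(~b) = {t1, t2, t3}
E[~b U a]: least fixpoint, start Z0 = Sat(a) = {t0}, add states in Sat(~b) with some successor in Z. Already a fixed point.
Sat(E[~b U a]) = {t0}
|Sat(E[~b U a])| = |{t0}| = 1.

1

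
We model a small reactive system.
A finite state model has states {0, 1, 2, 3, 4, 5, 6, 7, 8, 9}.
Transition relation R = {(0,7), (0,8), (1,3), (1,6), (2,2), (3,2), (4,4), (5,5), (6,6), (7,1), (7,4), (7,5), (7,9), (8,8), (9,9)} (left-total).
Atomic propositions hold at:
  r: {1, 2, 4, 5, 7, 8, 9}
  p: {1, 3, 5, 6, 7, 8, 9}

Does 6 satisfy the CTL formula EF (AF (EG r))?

EG r: greatest fixpoint, start Z0 = {1, 2, 4, 5, 7, 8, 9}, keep only states in Sat with some successor in Z. Z1 = {2, 4, 5, 7, 8, 9}; fixed.
Sat(EG r) = {2, 4, 5, 7, 8, 9}
AF (EG r): least fixpoint, start Z0 = {2, 4, 5, 7, 8, 9}, add states with every successor in Z. Z1 = {0, 2, 3, 4, 5, 7, 8, 9}; fixed.
Sat(AF (EG r)) = {0, 2, 3, 4, 5, 7, 8, 9}
EF (AF (EG r)): least fixpoint, start Z0 = {0, 2, 3, 4, 5, 7, 8, 9}, add states with some successor in Z. Z1 = {0, 1, 2, 3, 4, 5, 7, 8, 9}; fixed.
Sat(EF (AF (EG r))) = {0, 1, 2, 3, 4, 5, 7, 8, 9}
6 ∉ Sat(EF (AF (EG r))) = {0, 1, 2, 3, 4, 5, 7, 8, 9}, so the formula does not hold at 6.

No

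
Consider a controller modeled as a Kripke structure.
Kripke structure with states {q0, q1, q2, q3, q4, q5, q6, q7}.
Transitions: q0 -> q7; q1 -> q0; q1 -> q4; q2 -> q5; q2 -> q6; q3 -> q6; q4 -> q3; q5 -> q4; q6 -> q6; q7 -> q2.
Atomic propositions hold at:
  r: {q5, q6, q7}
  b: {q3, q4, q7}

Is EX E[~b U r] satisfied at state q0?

Yes

Sat(~b) = {q0, q1, q2, q5, q6}
E[~b U r]: least fixpoint, start Z0 = Sat(r) = {q5, q6, q7}, add states in Sat(~b) with some successor in Z. Z1 = {q0, q2, q5, q6, q7}; Z2 = {q0, q1, q2, q5, q6, q7}; fixed.
Sat(E[~b U r]) = {q0, q1, q2, q5, q6, q7}
Sat(EX E[~b U r]) = {s : some successor in {q0, q1, q2, q5, q6, q7}} = {q0, q1, q2, q3, q6, q7}
q0 ∈ Sat(EX E[~b U r]) = {q0, q1, q2, q3, q6, q7}, so the formula holds at q0.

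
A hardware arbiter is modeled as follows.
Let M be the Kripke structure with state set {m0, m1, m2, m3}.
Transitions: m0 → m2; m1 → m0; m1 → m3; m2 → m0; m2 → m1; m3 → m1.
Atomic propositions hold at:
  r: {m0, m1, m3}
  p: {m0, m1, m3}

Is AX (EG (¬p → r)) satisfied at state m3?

Yes

Sat(¬p) = {m2}
Sat(¬p → r) = {m0, m1, m3}
EG (¬p → r): greatest fixpoint, start Z0 = {m0, m1, m3}, keep only states in Sat with some successor in Z. Z1 = {m1, m3}; fixed.
Sat(EG (¬p → r)) = {m1, m3}
Sat(AX (EG (¬p → r))) = {s : every successor in {m1, m3}} = {m3}
m3 ∈ Sat(AX (EG (¬p → r))) = {m3}, so the formula holds at m3.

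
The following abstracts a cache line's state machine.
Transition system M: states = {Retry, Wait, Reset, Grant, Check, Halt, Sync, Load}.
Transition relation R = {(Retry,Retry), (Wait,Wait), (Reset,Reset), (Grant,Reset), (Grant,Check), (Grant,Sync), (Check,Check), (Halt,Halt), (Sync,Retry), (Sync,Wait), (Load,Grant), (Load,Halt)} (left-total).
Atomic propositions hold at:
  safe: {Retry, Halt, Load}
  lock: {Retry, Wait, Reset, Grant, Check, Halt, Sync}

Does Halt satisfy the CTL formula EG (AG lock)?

AG lock: greatest fixpoint, start Z0 = {Retry, Wait, Reset, Grant, Check, Halt, Sync}, keep only states in Sat with every successor in Z. Already a fixed point.
Sat(AG lock) = {Retry, Wait, Reset, Grant, Check, Halt, Sync}
EG (AG lock): greatest fixpoint, start Z0 = {Retry, Wait, Reset, Grant, Check, Halt, Sync}, keep only states in Sat with some successor in Z. Already a fixed point.
Sat(EG (AG lock)) = {Retry, Wait, Reset, Grant, Check, Halt, Sync}
Halt ∈ Sat(EG (AG lock)) = {Retry, Wait, Reset, Grant, Check, Halt, Sync}, so the formula holds at Halt.

Yes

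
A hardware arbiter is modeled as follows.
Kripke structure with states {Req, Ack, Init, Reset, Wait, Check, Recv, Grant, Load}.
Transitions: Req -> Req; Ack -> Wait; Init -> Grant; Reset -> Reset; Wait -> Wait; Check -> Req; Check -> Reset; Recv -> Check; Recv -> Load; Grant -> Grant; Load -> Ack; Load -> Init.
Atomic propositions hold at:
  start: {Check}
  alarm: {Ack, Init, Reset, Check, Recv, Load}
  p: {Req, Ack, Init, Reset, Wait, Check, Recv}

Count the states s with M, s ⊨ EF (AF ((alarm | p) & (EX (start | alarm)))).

4

Sat(alarm | p) = {Req, Ack, Init, Reset, Wait, Check, Recv, Load}
Sat(start | alarm) = {Ack, Init, Reset, Check, Recv, Load}
Sat(EX (start | alarm)) = {s : some successor in {Ack, Init, Reset, Check, Recv, Load}} = {Reset, Check, Recv, Load}
Sat((alarm | p) & (EX (start | alarm))) = {Reset, Check, Recv, Load}
AF ((alarm | p) & (EX (start | alarm))): least fixpoint, start Z0 = {Reset, Check, Recv, Load}, add states with every successor in Z. Already a fixed point.
Sat(AF ((alarm | p) & (EX (start | alarm)))) = {Reset, Check, Recv, Load}
EF (AF ((alarm | p) & (EX (start | alarm)))): least fixpoint, start Z0 = {Reset, Check, Recv, Load}, add states with some successor in Z. Already a fixed point.
Sat(EF (AF ((alarm | p) & (EX (start | alarm))))) = {Reset, Check, Recv, Load}
|Sat(EF (AF ((alarm | p) & (EX (start | alarm)))))| = |{Reset, Check, Recv, Load}| = 4.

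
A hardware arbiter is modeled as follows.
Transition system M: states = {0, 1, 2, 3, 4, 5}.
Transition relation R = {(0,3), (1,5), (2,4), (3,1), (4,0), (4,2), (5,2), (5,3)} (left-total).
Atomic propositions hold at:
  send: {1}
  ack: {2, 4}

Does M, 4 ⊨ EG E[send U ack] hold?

Yes

E[send U ack]: least fixpoint, start Z0 = Sat(ack) = {2, 4}, add states in Sat(send) with some successor in Z. Already a fixed point.
Sat(E[send U ack]) = {2, 4}
EG E[send U ack]: greatest fixpoint, start Z0 = {2, 4}, keep only states in Sat with some successor in Z. Already a fixed point.
Sat(EG E[send U ack]) = {2, 4}
4 ∈ Sat(EG E[send U ack]) = {2, 4}, so the formula holds at 4.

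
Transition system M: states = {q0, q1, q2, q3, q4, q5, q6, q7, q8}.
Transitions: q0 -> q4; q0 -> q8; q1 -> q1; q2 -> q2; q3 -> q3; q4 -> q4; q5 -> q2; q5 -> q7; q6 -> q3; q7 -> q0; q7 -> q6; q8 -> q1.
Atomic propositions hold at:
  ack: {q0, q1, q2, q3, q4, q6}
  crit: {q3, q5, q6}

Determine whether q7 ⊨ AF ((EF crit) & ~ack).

Yes

EF crit: least fixpoint, start Z0 = {q3, q5, q6}, add states with some successor in Z. Z1 = {q3, q5, q6, q7}; fixed.
Sat(EF crit) = {q3, q5, q6, q7}
Sat(~ack) = {q5, q7, q8}
Sat((EF crit) & ~ack) = {q5, q7}
AF ((EF crit) & ~ack): least fixpoint, start Z0 = {q5, q7}, add states with every successor in Z. Already a fixed point.
Sat(AF ((EF crit) & ~ack)) = {q5, q7}
q7 ∈ Sat(AF ((EF crit) & ~ack)) = {q5, q7}, so the formula holds at q7.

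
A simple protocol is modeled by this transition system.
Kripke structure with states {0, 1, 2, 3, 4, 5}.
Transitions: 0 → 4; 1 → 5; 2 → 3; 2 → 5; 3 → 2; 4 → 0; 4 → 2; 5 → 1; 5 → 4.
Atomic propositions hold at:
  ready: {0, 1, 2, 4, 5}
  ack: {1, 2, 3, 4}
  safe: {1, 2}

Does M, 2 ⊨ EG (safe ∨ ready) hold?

Yes

Sat(safe ∨ ready) = {0, 1, 2, 4, 5}
EG (safe ∨ ready): greatest fixpoint, start Z0 = {0, 1, 2, 4, 5}, keep only states in Sat with some successor in Z. Already a fixed point.
Sat(EG (safe ∨ ready)) = {0, 1, 2, 4, 5}
2 ∈ Sat(EG (safe ∨ ready)) = {0, 1, 2, 4, 5}, so the formula holds at 2.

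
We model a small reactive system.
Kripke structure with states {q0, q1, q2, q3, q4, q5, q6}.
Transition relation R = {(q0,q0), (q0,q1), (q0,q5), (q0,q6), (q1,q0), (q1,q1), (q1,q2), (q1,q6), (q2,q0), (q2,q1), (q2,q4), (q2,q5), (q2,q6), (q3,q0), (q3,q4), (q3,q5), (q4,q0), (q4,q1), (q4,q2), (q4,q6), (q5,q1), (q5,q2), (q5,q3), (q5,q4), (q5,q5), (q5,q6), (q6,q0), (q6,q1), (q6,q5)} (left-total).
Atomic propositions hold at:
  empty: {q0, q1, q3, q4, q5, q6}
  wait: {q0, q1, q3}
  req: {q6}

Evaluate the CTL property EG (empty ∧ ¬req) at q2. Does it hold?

No

Sat(¬req) = {q0, q1, q2, q3, q4, q5}
Sat(empty ∧ ¬req) = {q0, q1, q3, q4, q5}
EG (empty ∧ ¬req): greatest fixpoint, start Z0 = {q0, q1, q3, q4, q5}, keep only states in Sat with some successor in Z. Already a fixed point.
Sat(EG (empty ∧ ¬req)) = {q0, q1, q3, q4, q5}
q2 ∉ Sat(EG (empty ∧ ¬req)) = {q0, q1, q3, q4, q5}, so the formula does not hold at q2.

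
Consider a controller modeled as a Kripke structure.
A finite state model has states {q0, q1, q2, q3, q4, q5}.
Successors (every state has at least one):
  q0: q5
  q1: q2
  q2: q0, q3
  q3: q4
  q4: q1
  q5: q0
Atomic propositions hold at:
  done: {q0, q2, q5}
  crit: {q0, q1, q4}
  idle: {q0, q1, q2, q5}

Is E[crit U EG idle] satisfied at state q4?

Yes

EG idle: greatest fixpoint, start Z0 = {q0, q1, q2, q5}, keep only states in Sat with some successor in Z. Already a fixed point.
Sat(EG idle) = {q0, q1, q2, q5}
E[crit U EG idle]: least fixpoint, start Z0 = Sat(EG idle) = {q0, q1, q2, q5}, add states in Sat(crit) with some successor in Z. Z1 = {q0, q1, q2, q4, q5}; fixed.
Sat(E[crit U EG idle]) = {q0, q1, q2, q4, q5}
q4 ∈ Sat(E[crit U EG idle]) = {q0, q1, q2, q4, q5}, so the formula holds at q4.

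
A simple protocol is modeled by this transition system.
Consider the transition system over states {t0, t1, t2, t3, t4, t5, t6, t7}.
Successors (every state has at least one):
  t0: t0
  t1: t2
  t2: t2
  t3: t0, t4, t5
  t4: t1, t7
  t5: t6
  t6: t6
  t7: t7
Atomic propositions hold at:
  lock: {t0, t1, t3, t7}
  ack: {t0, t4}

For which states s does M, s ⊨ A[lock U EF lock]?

{t0, t1, t3, t4, t7}

EF lock: least fixpoint, start Z0 = {t0, t1, t3, t7}, add states with some successor in Z. Z1 = {t0, t1, t3, t4, t7}; fixed.
Sat(EF lock) = {t0, t1, t3, t4, t7}
A[lock U EF lock]: least fixpoint, start Z0 = Sat(EF lock) = {t0, t1, t3, t4, t7}, add states in Sat(lock) with every successor in Z. Already a fixed point.
Sat(A[lock U EF lock]) = {t0, t1, t3, t4, t7}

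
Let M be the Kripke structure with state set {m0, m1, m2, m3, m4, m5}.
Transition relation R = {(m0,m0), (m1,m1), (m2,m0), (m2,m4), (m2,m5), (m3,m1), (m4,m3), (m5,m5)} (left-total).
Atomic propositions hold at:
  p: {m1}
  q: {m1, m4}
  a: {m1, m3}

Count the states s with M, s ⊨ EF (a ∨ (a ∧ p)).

4

Sat(a ∧ p) = {m1}
Sat(a ∨ (a ∧ p)) = {m1, m3}
EF (a ∨ (a ∧ p)): least fixpoint, start Z0 = {m1, m3}, add states with some successor in Z. Z1 = {m1, m3, m4}; Z2 = {m1, m2, m3, m4}; fixed.
Sat(EF (a ∨ (a ∧ p))) = {m1, m2, m3, m4}
|Sat(EF (a ∨ (a ∧ p)))| = |{m1, m2, m3, m4}| = 4.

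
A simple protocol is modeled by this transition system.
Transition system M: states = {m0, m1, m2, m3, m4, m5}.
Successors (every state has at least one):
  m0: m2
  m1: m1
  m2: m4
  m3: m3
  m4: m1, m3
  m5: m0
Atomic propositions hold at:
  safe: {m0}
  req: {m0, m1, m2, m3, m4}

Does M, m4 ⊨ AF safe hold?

AF safe: least fixpoint, start Z0 = {m0}, add states with every successor in Z. Z1 = {m0, m5}; fixed.
Sat(AF safe) = {m0, m5}
m4 ∉ Sat(AF safe) = {m0, m5}, so the formula does not hold at m4.

No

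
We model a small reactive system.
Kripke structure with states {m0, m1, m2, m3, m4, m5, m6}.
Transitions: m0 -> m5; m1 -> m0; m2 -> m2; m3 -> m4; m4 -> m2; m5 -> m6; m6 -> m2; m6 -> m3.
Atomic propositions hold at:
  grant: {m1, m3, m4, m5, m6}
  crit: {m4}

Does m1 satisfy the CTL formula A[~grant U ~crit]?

Sat(~grant) = {m0, m2}
Sat(~crit) = {m0, m1, m2, m3, m5, m6}
A[~grant U ~crit]: least fixpoint, start Z0 = Sat(~crit) = {m0, m1, m2, m3, m5, m6}, add states in Sat(~grant) with every successor in Z. Already a fixed point.
Sat(A[~grant U ~crit]) = {m0, m1, m2, m3, m5, m6}
m1 ∈ Sat(A[~grant U ~crit]) = {m0, m1, m2, m3, m5, m6}, so the formula holds at m1.

Yes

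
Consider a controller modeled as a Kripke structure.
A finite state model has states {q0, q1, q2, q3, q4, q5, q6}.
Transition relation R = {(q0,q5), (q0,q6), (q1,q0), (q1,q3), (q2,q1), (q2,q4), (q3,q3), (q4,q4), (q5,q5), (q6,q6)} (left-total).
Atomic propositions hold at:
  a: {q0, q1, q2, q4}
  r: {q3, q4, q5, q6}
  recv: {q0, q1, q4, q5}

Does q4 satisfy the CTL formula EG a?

Yes

EG a: greatest fixpoint, start Z0 = {q0, q1, q2, q4}, keep only states in Sat with some successor in Z. Z1 = {q1, q2, q4}; Z2 = {q2, q4}; fixed.
Sat(EG a) = {q2, q4}
q4 ∈ Sat(EG a) = {q2, q4}, so the formula holds at q4.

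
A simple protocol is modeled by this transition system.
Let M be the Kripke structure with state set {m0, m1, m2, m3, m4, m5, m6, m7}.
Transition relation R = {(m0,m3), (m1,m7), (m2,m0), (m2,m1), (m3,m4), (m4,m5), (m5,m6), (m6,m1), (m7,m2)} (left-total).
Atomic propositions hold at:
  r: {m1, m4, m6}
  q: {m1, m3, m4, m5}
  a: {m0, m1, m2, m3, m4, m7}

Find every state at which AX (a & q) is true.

Sat(a & q) = {m1, m3, m4}
Sat(AX (a & q)) = {s : every successor in {m1, m3, m4}} = {m0, m3, m6}

{m0, m3, m6}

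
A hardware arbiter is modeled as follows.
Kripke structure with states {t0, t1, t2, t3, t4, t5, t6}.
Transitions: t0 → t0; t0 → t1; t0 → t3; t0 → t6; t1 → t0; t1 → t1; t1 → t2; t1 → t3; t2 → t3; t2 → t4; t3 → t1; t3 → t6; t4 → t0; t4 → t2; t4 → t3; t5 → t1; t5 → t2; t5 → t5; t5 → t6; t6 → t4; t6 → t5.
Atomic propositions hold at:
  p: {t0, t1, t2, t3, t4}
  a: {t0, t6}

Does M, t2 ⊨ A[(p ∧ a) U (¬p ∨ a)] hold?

No

Sat(p ∧ a) = {t0}
Sat(¬p) = {t5, t6}
Sat(¬p ∨ a) = {t0, t5, t6}
A[(p ∧ a) U (¬p ∨ a)]: least fixpoint, start Z0 = Sat((¬p ∨ a)) = {t0, t5, t6}, add states in Sat(p ∧ a) with every successor in Z. Already a fixed point.
Sat(A[(p ∧ a) U (¬p ∨ a)]) = {t0, t5, t6}
t2 ∉ Sat(A[(p ∧ a) U (¬p ∨ a)]) = {t0, t5, t6}, so the formula does not hold at t2.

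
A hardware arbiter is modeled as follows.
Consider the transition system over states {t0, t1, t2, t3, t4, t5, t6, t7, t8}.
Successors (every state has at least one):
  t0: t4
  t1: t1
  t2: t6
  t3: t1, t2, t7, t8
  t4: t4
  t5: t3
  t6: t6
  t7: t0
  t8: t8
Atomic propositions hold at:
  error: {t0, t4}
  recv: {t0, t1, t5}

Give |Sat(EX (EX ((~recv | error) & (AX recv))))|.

Sat(~recv) = {t2, t3, t4, t6, t7, t8}
Sat(~recv | error) = {t0, t2, t3, t4, t6, t7, t8}
Sat(AX recv) = {s : every successor in {t0, t1, t5}} = {t1, t7}
Sat((~recv | error) & (AX recv)) = {t7}
Sat(EX ((~recv | error) & (AX recv))) = {s : some successor in {t7}} = {t3}
Sat(EX (EX ((~recv | error) & (AX recv)))) = {s : some successor in {t3}} = {t5}
|Sat(EX (EX ((~recv | error) & (AX recv))))| = |{t5}| = 1.

1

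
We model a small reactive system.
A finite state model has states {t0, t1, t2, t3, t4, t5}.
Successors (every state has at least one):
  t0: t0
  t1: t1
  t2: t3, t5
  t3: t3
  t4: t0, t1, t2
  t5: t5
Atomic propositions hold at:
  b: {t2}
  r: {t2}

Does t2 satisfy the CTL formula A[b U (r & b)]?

Sat(r & b) = {t2}
A[b U (r & b)]: least fixpoint, start Z0 = Sat((r & b)) = {t2}, add states in Sat(b) with every successor in Z. Already a fixed point.
Sat(A[b U (r & b)]) = {t2}
t2 ∈ Sat(A[b U (r & b)]) = {t2}, so the formula holds at t2.

Yes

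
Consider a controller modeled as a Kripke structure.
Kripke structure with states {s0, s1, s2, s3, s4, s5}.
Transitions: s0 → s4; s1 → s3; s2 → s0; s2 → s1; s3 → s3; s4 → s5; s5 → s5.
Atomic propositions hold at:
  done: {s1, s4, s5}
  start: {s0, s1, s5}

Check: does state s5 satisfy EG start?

Yes

EG start: greatest fixpoint, start Z0 = {s0, s1, s5}, keep only states in Sat with some successor in Z. Z1 = {s5}; fixed.
Sat(EG start) = {s5}
s5 ∈ Sat(EG start) = {s5}, so the formula holds at s5.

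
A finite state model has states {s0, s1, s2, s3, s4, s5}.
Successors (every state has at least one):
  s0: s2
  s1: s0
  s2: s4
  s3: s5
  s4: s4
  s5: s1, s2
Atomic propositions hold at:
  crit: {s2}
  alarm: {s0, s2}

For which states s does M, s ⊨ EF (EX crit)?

{s0, s1, s3, s5}

Sat(EX crit) = {s : some successor in {s2}} = {s0, s5}
EF (EX crit): least fixpoint, start Z0 = {s0, s5}, add states with some successor in Z. Z1 = {s0, s1, s3, s5}; fixed.
Sat(EF (EX crit)) = {s0, s1, s3, s5}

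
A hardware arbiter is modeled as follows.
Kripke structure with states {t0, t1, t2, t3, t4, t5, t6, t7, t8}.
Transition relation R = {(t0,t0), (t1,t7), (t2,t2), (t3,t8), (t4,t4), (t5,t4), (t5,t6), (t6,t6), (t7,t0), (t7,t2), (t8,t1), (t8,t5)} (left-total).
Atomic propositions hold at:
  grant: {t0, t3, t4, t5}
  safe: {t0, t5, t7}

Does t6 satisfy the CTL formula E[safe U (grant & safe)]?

Sat(grant & safe) = {t0, t5}
E[safe U (grant & safe)]: least fixpoint, start Z0 = Sat((grant & safe)) = {t0, t5}, add states in Sat(safe) with some successor in Z. Z1 = {t0, t5, t7}; fixed.
Sat(E[safe U (grant & safe)]) = {t0, t5, t7}
t6 ∉ Sat(E[safe U (grant & safe)]) = {t0, t5, t7}, so the formula does not hold at t6.

No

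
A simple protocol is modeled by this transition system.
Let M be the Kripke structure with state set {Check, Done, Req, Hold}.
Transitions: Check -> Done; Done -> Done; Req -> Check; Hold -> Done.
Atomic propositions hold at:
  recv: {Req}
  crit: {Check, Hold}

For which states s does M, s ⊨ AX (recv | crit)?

Sat(recv | crit) = {Check, Req, Hold}
Sat(AX (recv | crit)) = {s : every successor in {Check, Req, Hold}} = {Req}

{Req}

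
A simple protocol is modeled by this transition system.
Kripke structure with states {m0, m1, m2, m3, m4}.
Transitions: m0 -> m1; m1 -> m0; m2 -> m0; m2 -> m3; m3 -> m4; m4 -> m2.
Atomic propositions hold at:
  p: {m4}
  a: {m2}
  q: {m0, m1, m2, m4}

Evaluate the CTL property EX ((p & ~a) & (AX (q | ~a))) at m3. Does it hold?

Yes

Sat(~a) = {m0, m1, m3, m4}
Sat(p & ~a) = {m4}
Sat(q | ~a) = {m0, m1, m2, m3, m4}
Sat(AX (q | ~a)) = {s : every successor in {m0, m1, m2, m3, m4}} = {m0, m1, m2, m3, m4}
Sat((p & ~a) & (AX (q | ~a))) = {m4}
Sat(EX ((p & ~a) & (AX (q | ~a)))) = {s : some successor in {m4}} = {m3}
m3 ∈ Sat(EX ((p & ~a) & (AX (q | ~a)))) = {m3}, so the formula holds at m3.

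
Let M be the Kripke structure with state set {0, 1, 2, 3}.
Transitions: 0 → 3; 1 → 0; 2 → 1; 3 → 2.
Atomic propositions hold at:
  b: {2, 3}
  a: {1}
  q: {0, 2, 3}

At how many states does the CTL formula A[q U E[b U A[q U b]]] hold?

3

A[q U b]: least fixpoint, start Z0 = Sat(b) = {2, 3}, add states in Sat(q) with every successor in Z. Z1 = {0, 2, 3}; fixed.
Sat(A[q U b]) = {0, 2, 3}
E[b U A[q U b]]: least fixpoint, start Z0 = Sat(A[q U b]) = {0, 2, 3}, add states in Sat(b) with some successor in Z. Already a fixed point.
Sat(E[b U A[q U b]]) = {0, 2, 3}
A[q U E[b U A[q U b]]]: least fixpoint, start Z0 = Sat(E[b U A[q U b]]) = {0, 2, 3}, add states in Sat(q) with every successor in Z. Already a fixed point.
Sat(A[q U E[b U A[q U b]]]) = {0, 2, 3}
|Sat(A[q U E[b U A[q U b]]])| = |{0, 2, 3}| = 3.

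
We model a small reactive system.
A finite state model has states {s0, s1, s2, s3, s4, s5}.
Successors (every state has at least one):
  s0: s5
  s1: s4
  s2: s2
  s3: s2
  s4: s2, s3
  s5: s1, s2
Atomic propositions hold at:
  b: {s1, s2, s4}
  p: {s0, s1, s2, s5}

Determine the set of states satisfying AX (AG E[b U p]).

E[b U p]: least fixpoint, start Z0 = Sat(p) = {s0, s1, s2, s5}, add states in Sat(b) with some successor in Z. Z1 = {s0, s1, s2, s4, s5}; fixed.
Sat(E[b U p]) = {s0, s1, s2, s4, s5}
AG E[b U p]: greatest fixpoint, start Z0 = {s0, s1, s2, s4, s5}, keep only states in Sat with every successor in Z. Z1 = {s0, s1, s2, s5}; Z2 = {s0, s2, s5}; Z3 = {s0, s2}; Z4 = {s2}; fixed.
Sat(AG E[b U p]) = {s2}
Sat(AX (AG E[b U p])) = {s : every successor in {s2}} = {s2, s3}

{s2, s3}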